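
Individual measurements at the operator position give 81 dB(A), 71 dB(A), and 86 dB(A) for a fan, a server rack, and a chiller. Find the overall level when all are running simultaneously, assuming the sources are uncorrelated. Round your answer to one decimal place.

For uncorrelated sources the intensities add, so convert each level to linear form, sum, and take 10·log₁₀ of the total.
Σ 10^(L/10) = 10^(81/10) + 10^(71/10) + 10^(86/10) = 5.366e+08.
L_total = 10·log₁₀(5.366e+08) = 87.30 dB(A).

87.3 dB(A)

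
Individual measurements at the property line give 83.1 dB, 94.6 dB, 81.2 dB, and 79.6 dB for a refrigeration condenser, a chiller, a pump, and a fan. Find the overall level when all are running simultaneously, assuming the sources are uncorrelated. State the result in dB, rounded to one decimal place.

95.2 dB

Incoherent sources combine by intensity addition: L_total = 10·log₁₀(Σ 10^(L_i/10)).
Σ 10^(L/10) = 10^(83.1/10) + 10^(94.6/10) + 10^(81.2/10) + 10^(79.6/10) = 3.311e+09.
L_total = 10·log₁₀(3.311e+09) = 95.20 dB.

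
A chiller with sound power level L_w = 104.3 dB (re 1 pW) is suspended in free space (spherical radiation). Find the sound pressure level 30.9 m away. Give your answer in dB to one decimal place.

63.5 dB

L_p = L_w − 10·log₁₀(4π·r²) with r = 30.9 m.
4π·r² = 1.2e+04 m², 10·log₁₀ of that is 40.791 dB.
L_p = 104.3 − 40.791 = 63.51 dB.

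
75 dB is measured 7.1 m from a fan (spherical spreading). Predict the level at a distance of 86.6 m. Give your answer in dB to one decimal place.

53.3 dB

Spherical spreading from a point source gives a 20·log₁₀(r₂/r₁) drop.
L₂ = 75 − 20·log₁₀(86.6/7.1) = 75 − 21.725 = 53.27 dB.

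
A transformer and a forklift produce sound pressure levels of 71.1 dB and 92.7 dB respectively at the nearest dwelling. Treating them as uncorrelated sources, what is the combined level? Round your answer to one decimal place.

92.7 dB

For uncorrelated sources the intensities add, so convert each level to linear form, sum, and take 10·log₁₀ of the total.
Σ 10^(L/10) = 10^(71.1/10) + 10^(92.7/10) = 1.875e+09.
L_total = 10·log₁₀(1.875e+09) = 92.73 dB.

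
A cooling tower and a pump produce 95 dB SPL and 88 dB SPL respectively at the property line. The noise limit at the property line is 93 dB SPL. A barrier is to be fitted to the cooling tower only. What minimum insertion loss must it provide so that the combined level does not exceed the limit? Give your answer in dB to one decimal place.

Fixed contribution from the other source: Σ 10^(L/10) = 10^(88/10) = 6.310e+08 (88.00 dB SPL).
To meet 93 dB SPL overall, the treated cooling tower may contribute at most 10^(93/10) − 6.310e+08 = 1.364e+09, i.e. 91.35 dB SPL.
Required insertion loss = 95 − 91.35 = 3.65 dB.

3.7 dB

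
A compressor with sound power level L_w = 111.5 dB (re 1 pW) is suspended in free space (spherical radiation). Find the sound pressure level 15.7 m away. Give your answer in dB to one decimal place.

76.6 dB

The power spreads over a sphere of area 4π·r², so L_p = L_w − 10·log₁₀(4π·r²).
4π·r² = 3097 m², 10·log₁₀ of that is 34.910 dB.
L_p = 111.5 − 34.910 = 76.59 dB.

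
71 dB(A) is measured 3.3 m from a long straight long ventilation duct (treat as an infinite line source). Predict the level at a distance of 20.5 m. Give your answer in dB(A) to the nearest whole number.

Cylindrical spreading from a line source gives a 10·log₁₀(r₂/r₁) drop.
L₂ = 71 − 10·log₁₀(20.5/3.3) = 71 − 7.932 = 63.07 dB(A).

63 dB(A)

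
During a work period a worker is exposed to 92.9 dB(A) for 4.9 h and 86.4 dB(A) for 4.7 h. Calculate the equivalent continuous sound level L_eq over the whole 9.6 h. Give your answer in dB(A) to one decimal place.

90.8 dB(A)

L_eq = 10·log₁₀[(1/T)·Σ tᵢ·10^(Lᵢ/10)] with T = 9.6 h.
Σ tᵢ·10^(Lᵢ/10) = 4.9·10^(92.9/10) + 4.7·10^(86.4/10) = 1.161e+10.
L_eq = 10·log₁₀(1.161e+10/9.6) = 90.82 dB(A).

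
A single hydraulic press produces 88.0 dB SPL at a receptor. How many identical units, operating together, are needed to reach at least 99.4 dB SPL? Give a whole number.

14

Need L₁ + 10·log₁₀ N ≥ 99.4, i.e. log₁₀ N ≥ 1.14.
N ≥ 10^(11.4/10) = 13.804, so N = 14.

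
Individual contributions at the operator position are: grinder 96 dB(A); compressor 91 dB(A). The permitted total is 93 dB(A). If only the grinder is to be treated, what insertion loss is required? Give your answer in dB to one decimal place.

7.3 dB

Everything except the grinder sums to 10^(91/10) = 1.259e+09 in linear terms, 91.00 dB(A).
To meet 93 dB(A) overall, the treated grinder may contribute at most 10^(93/10) − 1.259e+09 = 7.363e+08, i.e. 88.67 dB(A).
Required insertion loss = 96 − 88.67 = 7.33 dB.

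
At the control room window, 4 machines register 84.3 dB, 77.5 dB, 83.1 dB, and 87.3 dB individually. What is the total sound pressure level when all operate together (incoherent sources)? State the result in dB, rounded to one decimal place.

90.3 dB

Incoherent sources combine by intensity addition: L_total = 10·log₁₀(Σ 10^(L_i/10)).
Σ 10^(L/10) = 10^(84.3/10) + 10^(77.5/10) + 10^(83.1/10) + 10^(87.3/10) = 1.067e+09.
L_total = 10·log₁₀(1.067e+09) = 90.28 dB.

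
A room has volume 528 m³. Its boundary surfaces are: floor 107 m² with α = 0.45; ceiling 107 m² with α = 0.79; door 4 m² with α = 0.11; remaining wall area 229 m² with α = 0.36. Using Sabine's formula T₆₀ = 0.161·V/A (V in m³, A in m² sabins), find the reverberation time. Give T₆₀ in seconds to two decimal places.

0.39 s

Total absorption A = 107·0.45 + 107·0.79 + 4·0.11 + 229·0.36 = 215.56 m² sabins.
T₆₀ = 0.161·V/A = 0.161·528/215.56 = 0.394 s.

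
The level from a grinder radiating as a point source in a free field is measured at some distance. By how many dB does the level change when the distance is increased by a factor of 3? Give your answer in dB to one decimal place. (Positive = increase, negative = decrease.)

-9.5 dB

A point source loses 6 dB per doubling of distance; generally ΔL = −20·log₁₀(r₂/r₁).
ΔL = −20·log₁₀(3) = -9.54 dB.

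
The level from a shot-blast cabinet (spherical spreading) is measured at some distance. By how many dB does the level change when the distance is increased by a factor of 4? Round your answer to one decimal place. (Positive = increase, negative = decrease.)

-12.0 dB

With spherical spreading the level changes by −20·log₁₀(r₂/r₁).
ΔL = −20·log₁₀(4) = -12.04 dB.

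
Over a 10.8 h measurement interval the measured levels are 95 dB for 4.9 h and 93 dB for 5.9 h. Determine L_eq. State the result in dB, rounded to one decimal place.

94.0 dB

The energy average is taken in the linear domain: L_eq = 10·log₁₀[(Σ tᵢ·10^(Lᵢ/10))/T], T = 10.8 h.
Σ tᵢ·10^(Lᵢ/10) = 4.9·10^(95/10) + 5.9·10^(93/10) = 2.727e+10.
L_eq = 10·log₁₀(2.727e+10/10.8) = 94.02 dB.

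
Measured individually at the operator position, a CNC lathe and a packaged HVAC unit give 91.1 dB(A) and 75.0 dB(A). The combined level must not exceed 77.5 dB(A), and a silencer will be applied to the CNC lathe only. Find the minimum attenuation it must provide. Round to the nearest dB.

Everything except the CNC lathe sums to 10^(75.0/10) = 3.162e+07 in linear terms, 75.00 dB(A).
The limit corresponds to 10^(77.5/10) = 5.623e+07; subtracting the fixed part leaves 2.461e+07 for the CNC lathe, i.e. 73.91 dB(A).
Required insertion loss = 91.1 − 73.91 = 17.19 dB.

17 dB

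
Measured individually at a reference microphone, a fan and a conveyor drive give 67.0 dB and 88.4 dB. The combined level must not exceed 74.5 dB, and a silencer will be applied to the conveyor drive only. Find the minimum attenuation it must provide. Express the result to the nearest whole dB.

The untreated sources together contribute 10^(67.0/10) = 5.012e+06, i.e. 67.00 dB.
To meet 74.5 dB overall, the treated conveyor drive may contribute at most 10^(74.5/10) − 5.012e+06 = 2.317e+07, i.e. 73.65 dB.
Required insertion loss = 88.4 − 73.65 = 14.75 dB.

15 dB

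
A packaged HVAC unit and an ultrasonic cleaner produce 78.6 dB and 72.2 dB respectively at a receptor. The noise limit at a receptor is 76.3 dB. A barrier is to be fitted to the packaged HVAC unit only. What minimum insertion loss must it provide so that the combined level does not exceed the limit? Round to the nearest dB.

The untreated sources together contribute 10^(72.2/10) = 1.660e+07, i.e. 72.20 dB.
The limit corresponds to 10^(76.3/10) = 4.266e+07; subtracting the fixed part leaves 2.606e+07 for the packaged HVAC unit, i.e. 74.16 dB.
So the packaged HVAC unit must be reduced from 78.6 to 74.16 dB: IL = 4.44 dB.

4 dB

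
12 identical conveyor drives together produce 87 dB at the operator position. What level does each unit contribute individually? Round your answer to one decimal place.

76.2 dB

For N identical incoherent sources L_total = L₁ + 10·log₁₀ N, so L₁ = 87 − 10·log₁₀(12) = 87 − 10.792.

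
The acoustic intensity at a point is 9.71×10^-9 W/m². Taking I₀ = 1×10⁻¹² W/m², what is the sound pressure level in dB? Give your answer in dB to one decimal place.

Dividing by I₀ shifts the exponent by 12: I/I₀ = 9.71×10^3.
L = 10·(0.9872 + 3) = 39.87 dB.

39.9 dB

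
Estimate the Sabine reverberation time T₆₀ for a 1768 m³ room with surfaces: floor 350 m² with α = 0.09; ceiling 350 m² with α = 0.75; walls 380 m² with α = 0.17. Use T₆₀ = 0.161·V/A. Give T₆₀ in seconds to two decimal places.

Summing Sᵢαᵢ: 350·0.09 + 350·0.75 + 380·0.17 = 358.60 m².
T₆₀ = 0.161·V/A = 0.161·1768/358.60 = 0.794 s.

0.79 s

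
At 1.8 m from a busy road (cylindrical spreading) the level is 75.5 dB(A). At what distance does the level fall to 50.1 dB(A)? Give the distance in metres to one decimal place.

For a line source L₁ − L₂ = 10·log₁₀(r₂/r₁), so r₂ = r₁·10^((L₁−L₂)/10).
r₂ = 1.8·10^((75.5−50.1)/10) = 1.8·10^(25.4/10) = 624.13 m.

624.1 m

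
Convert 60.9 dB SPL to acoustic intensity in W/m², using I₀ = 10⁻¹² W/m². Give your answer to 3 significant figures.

1.23e-06 W/m²

L = 10·log₁₀(I/I₀) ⇒ I = I₀·10^(L/10) = 10⁻¹² × 10^6.09.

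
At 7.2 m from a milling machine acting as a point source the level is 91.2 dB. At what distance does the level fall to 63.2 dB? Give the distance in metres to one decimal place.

180.9 m

The 28.0 dB drop corresponds to a distance ratio of 10^(28.0/20) for a point source.
r₂ = 7.2·10^((91.2−63.2)/20) = 7.2·10^(28.0/20) = 180.86 m.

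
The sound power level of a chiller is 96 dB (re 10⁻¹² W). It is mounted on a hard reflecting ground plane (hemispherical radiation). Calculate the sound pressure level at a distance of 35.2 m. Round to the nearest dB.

57 dB

The power spreads over a hemisphere of area 2π·r², so L_p = L_w − 10·log₁₀(2π·r²).
2π·r² = 7785 m², 10·log₁₀ of that is 38.913 dB.
L_p = 96 − 38.913 = 57.09 dB.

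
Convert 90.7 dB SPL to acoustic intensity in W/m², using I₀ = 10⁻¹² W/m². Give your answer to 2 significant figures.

I/I₀ = 10^(90.7/10) = 1.175e+09, so I = 1.175e+09 × 10⁻¹² W/m².

0.0012 W/m²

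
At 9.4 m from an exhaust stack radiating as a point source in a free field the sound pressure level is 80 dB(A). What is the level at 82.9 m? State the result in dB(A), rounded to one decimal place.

61.1 dB(A)

Point-source attenuation: ΔL = 20·log₁₀(r₂/r₁) = 20·log₁₀(82.9/9.4) = 18.909 dB.
L₂ = 80 − 20·log₁₀(82.9/9.4) = 80 − 18.909 = 61.09 dB(A).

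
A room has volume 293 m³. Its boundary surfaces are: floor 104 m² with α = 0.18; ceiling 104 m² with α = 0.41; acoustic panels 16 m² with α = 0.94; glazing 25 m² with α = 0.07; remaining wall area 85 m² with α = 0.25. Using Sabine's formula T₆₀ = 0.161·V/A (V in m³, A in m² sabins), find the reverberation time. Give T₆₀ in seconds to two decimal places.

Summing Sᵢαᵢ: 104·0.18 + 104·0.41 + 16·0.94 + 25·0.07 + 85·0.25 = 99.40 m².
T₆₀ = 0.161 × 293 / 99.40 = 0.475 s.

0.47 s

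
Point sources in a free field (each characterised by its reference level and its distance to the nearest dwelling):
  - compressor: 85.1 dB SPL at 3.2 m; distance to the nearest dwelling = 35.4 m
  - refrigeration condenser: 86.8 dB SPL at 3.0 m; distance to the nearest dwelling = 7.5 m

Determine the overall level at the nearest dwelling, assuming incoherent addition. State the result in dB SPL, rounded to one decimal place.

79.0 dB SPL

First find each source's level at the receiver (point-source: −20·log₁₀(r/r_ref)), then combine on an intensity basis.
compressor: 85.1 − 20·log₁₀(35.4/3.2) = 85.1 − 20.88 = 64.22 dB SPL.
refrigeration condenser: 86.8 − 20·log₁₀(7.5/3.0) = 86.8 − 7.96 = 78.84 dB SPL.
Σ 10^(L/10) = 7.923e+07 → L_total = 10·log₁₀(7.923e+07) = 78.99 dB SPL.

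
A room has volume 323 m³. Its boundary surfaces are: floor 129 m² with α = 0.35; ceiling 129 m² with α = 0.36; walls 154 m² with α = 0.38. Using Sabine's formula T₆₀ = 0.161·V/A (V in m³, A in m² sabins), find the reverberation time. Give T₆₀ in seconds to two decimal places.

0.35 s

Summing Sᵢαᵢ: 129·0.35 + 129·0.36 + 154·0.38 = 150.11 m².
T₆₀ = 0.161 × 323 / 150.11 = 0.346 s.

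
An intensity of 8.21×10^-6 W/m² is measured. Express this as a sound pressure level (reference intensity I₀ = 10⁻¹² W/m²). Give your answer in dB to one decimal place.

69.1 dB

L = 10·log₁₀(I/I₀) = 10·log₁₀(8.21×10^-6/10⁻¹²) = 10·log₁₀(8.21×10^6).
L = 10·(0.9143 + 6) = 69.14 dB.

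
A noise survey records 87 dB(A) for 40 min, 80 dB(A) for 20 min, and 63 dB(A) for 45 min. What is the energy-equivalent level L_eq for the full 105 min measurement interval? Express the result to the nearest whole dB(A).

Weight each interval's intensity by its duration and average over T = 105 min:
Σ tᵢ·10^(Lᵢ/10) = 40·10^(87/10) + 20·10^(80/10) + 45·10^(63/10) = 2.214e+10.
L_eq = 10·log₁₀(2.214e+10/105) = 83.24 dB(A).

83 dB(A)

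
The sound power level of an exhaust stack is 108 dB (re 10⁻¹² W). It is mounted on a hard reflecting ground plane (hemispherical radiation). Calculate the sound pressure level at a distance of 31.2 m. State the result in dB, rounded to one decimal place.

70.1 dB

Free-field hemispherical radiation: L_p = L_w − 10·log₁₀(2π·r²), r = 31.2 m.
2π·r² = 6116 m², 10·log₁₀ of that is 37.865 dB.
L_p = 108 − 37.865 = 70.14 dB.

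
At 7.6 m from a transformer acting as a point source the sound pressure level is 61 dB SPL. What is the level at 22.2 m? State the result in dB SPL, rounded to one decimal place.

Spherical spreading from a point source gives a 20·log₁₀(r₂/r₁) drop.
L₂ = 61 − 20·log₁₀(22.2/7.6) = 61 − 9.311 = 51.69 dB SPL.

51.7 dB SPL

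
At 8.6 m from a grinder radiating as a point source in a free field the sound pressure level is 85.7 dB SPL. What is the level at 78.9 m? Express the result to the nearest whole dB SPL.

Spherical spreading from a point source gives a 20·log₁₀(r₂/r₁) drop.
L₂ = 85.7 − 20·log₁₀(78.9/8.6) = 85.7 − 19.252 = 66.45 dB SPL.

66 dB SPL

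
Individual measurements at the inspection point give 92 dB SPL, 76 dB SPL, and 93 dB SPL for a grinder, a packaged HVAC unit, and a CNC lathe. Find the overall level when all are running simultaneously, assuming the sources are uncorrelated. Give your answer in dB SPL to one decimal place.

For uncorrelated sources the intensities add, so convert each level to linear form, sum, and take 10·log₁₀ of the total.
Σ 10^(L/10) = 10^(92/10) + 10^(76/10) + 10^(93/10) = 3.620e+09.
L_total = 10·log₁₀(3.620e+09) = 95.59 dB SPL.

95.6 dB SPL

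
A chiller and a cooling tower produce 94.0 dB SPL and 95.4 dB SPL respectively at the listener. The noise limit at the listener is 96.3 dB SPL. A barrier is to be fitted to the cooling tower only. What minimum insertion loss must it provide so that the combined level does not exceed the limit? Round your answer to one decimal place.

3.0 dB

Fixed contribution from the other source: Σ 10^(L/10) = 10^(94.0/10) = 2.512e+09 (94.00 dB SPL).
The limit corresponds to 10^(96.3/10) = 4.266e+09; subtracting the fixed part leaves 1.754e+09 for the cooling tower, i.e. 92.44 dB SPL.
Required insertion loss = 95.4 − 92.44 = 2.96 dB.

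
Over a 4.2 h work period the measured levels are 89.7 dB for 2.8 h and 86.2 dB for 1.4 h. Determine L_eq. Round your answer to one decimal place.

The energy average is taken in the linear domain: L_eq = 10·log₁₀[(Σ tᵢ·10^(Lᵢ/10))/T], T = 4.2 h.
Σ tᵢ·10^(Lᵢ/10) = 2.8·10^(89.7/10) + 1.4·10^(86.2/10) = 3.197e+09.
L_eq = 10·log₁₀(3.197e+09/4.2) = 88.81 dB.

88.8 dB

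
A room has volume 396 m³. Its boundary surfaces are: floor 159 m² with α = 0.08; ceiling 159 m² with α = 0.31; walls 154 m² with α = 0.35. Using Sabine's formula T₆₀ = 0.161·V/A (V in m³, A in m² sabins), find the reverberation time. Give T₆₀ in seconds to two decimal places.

0.55 s

Summing Sᵢαᵢ: 159·0.08 + 159·0.31 + 154·0.35 = 115.91 m².
T₆₀ = 0.161 × 396 / 115.91 = 0.550 s.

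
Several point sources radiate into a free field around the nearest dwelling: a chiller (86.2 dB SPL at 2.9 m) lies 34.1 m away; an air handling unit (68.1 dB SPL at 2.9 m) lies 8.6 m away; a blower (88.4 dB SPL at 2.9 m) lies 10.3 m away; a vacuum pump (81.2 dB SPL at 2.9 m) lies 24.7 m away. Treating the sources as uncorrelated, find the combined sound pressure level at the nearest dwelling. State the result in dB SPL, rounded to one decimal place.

First find each source's level at the receiver (point-source: −20·log₁₀(r/r_ref)), then combine on an intensity basis.
chiller: 86.2 − 20·log₁₀(34.1/2.9) = 86.2 − 21.41 = 64.79 dB SPL.
air handling unit: 68.1 − 20·log₁₀(8.6/2.9) = 68.1 − 9.44 = 58.66 dB SPL.
blower: 88.4 − 20·log₁₀(10.3/2.9) = 88.4 − 11.01 = 77.39 dB SPL.
vacuum pump: 81.2 − 20·log₁₀(24.7/2.9) = 81.2 − 18.61 = 62.59 dB SPL.
Σ 10^(L/10) = 6.041e+07 → L_total = 10·log₁₀(6.041e+07) = 77.81 dB SPL.

77.8 dB SPL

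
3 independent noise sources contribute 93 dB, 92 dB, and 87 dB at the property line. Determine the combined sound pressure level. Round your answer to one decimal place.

96.1 dB

For uncorrelated sources the intensities add, so convert each level to linear form, sum, and take 10·log₁₀ of the total.
Σ 10^(L/10) = 10^(93/10) + 10^(92/10) + 10^(87/10) = 4.081e+09.
L_total = 10·log₁₀(4.081e+09) = 96.11 dB.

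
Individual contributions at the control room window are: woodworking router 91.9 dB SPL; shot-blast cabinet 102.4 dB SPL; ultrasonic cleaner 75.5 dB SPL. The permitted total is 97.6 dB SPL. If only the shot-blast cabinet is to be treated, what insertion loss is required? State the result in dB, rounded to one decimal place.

6.2 dB

The untreated sources together contribute 10^(91.9/10) + 10^(75.5/10) = 1.584e+09, i.e. 92.00 dB SPL.
To meet 97.6 dB SPL overall, the treated shot-blast cabinet may contribute at most 10^(97.6/10) − 1.584e+09 = 4.170e+09, i.e. 96.20 dB SPL.
So the shot-blast cabinet must be reduced from 102.4 to 96.20 dB SPL: IL = 6.20 dB.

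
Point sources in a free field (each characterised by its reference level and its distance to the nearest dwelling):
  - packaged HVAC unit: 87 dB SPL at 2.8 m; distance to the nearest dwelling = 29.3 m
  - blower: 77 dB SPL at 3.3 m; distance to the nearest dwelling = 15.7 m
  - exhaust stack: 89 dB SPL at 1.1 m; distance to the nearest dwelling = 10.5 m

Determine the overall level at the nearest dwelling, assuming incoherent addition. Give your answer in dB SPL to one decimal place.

71.9 dB SPL

Propagate each source to the receiver with L = L_ref − 20·log₁₀(r/r_ref), then add intensities.
packaged HVAC unit: 87 − 20·log₁₀(29.3/2.8) = 87 − 20.39 = 66.61 dB SPL.
blower: 77 − 20·log₁₀(15.7/3.3) = 77 − 13.55 = 63.45 dB SPL.
exhaust stack: 89 − 20·log₁₀(10.5/1.1) = 89 − 19.60 = 69.40 dB SPL.
Σ 10^(L/10) = 1.551e+07 → L_total = 10·log₁₀(1.551e+07) = 71.91 dB SPL.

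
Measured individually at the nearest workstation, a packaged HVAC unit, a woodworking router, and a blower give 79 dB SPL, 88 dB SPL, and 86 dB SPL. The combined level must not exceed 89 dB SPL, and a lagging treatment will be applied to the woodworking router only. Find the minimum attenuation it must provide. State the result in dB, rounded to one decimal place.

3.0 dB

Fixed contribution from the other sources: Σ 10^(L/10) = 10^(79/10) + 10^(86/10) = 4.775e+08 (86.79 dB SPL).
The limit corresponds to 10^(89/10) = 7.943e+08; subtracting the fixed part leaves 3.168e+08 for the woodworking router, i.e. 85.01 dB SPL.
Required insertion loss = 88 − 85.01 = 2.99 dB.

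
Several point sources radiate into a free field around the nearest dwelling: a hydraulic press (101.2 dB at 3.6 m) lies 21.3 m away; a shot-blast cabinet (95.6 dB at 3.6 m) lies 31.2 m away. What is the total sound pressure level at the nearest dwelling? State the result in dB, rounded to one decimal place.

Apply inverse-square spreading to bring every level to the receiver, then sum 10^(L/10).
hydraulic press: 101.2 − 20·log₁₀(21.3/3.6) = 101.2 − 15.44 = 85.76 dB.
shot-blast cabinet: 95.6 − 20·log₁₀(31.2/3.6) = 95.6 − 18.76 = 76.84 dB.
Σ 10^(L/10) = 4.249e+08 → L_total = 10·log₁₀(4.249e+08) = 86.28 dB.

86.3 dB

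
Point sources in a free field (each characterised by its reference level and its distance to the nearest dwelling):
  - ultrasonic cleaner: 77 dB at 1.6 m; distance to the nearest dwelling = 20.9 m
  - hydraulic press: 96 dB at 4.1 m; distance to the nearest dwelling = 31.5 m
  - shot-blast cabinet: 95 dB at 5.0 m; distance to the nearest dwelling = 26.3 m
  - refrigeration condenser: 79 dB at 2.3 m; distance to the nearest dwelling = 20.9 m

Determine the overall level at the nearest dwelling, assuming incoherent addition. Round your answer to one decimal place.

Apply inverse-square spreading to bring every level to the receiver, then sum 10^(L/10).
ultrasonic cleaner: 77 − 20·log₁₀(20.9/1.6) = 77 − 22.32 = 54.68 dB.
hydraulic press: 96 − 20·log₁₀(31.5/4.1) = 96 − 17.71 = 78.29 dB.
shot-blast cabinet: 95 − 20·log₁₀(26.3/5.0) = 95 − 14.42 = 80.58 dB.
refrigeration condenser: 79 − 20·log₁₀(20.9/2.3) = 79 − 19.17 = 59.83 dB.
Σ 10^(L/10) = 1.830e+08 → L_total = 10·log₁₀(1.830e+08) = 82.62 dB.

82.6 dB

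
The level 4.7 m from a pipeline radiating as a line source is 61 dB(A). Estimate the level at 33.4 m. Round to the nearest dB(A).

Line-source attenuation: ΔL = 10·log₁₀(r₂/r₁) = 10·log₁₀(33.4/4.7) = 8.516 dB.
L₂ = 61 − 10·log₁₀(33.4/4.7) = 61 − 8.516 = 52.48 dB(A).

52 dB(A)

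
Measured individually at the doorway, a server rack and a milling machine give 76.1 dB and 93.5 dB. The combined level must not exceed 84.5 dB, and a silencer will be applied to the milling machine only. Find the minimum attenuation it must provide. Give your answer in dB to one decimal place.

9.7 dB

The untreated sources together contribute 10^(76.1/10) = 4.074e+07, i.e. 76.10 dB.
The limit corresponds to 10^(84.5/10) = 2.818e+08; subtracting the fixed part leaves 2.411e+08 for the milling machine, i.e. 83.82 dB.
So the milling machine must be reduced from 93.5 to 83.82 dB: IL = 9.68 dB.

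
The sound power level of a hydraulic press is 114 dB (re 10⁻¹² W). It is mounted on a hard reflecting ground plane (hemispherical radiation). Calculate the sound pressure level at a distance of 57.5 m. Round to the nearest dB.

The power spreads over a hemisphere of area 2π·r², so L_p = L_w − 10·log₁₀(2π·r²).
2π·r² = 2.077e+04 m², 10·log₁₀ of that is 43.175 dB.
L_p = 114 − 43.175 = 70.82 dB.

71 dB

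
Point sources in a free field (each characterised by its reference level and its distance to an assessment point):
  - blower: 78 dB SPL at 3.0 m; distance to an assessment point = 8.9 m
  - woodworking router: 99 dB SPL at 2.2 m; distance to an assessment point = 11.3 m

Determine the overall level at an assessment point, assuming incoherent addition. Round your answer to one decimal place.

84.9 dB SPL

First find each source's level at the receiver (point-source: −20·log₁₀(r/r_ref)), then combine on an intensity basis.
blower: 78 − 20·log₁₀(8.9/3.0) = 78 − 9.45 = 68.55 dB SPL.
woodworking router: 99 − 20·log₁₀(11.3/2.2) = 99 − 14.21 = 84.79 dB SPL.
Σ 10^(L/10) = 3.083e+08 → L_total = 10·log₁₀(3.083e+08) = 84.89 dB SPL.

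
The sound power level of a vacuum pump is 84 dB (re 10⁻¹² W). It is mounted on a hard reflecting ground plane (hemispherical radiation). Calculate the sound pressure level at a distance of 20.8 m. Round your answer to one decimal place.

The power spreads over a hemisphere of area 2π·r², so L_p = L_w − 10·log₁₀(2π·r²).
2π·r² = 2718 m², 10·log₁₀ of that is 34.343 dB.
L_p = 84 − 34.343 = 49.66 dB.

49.7 dB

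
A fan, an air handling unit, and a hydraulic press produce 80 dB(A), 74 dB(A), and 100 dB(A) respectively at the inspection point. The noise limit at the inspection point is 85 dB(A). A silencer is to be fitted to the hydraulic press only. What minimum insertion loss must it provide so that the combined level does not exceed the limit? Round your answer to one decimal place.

The untreated sources together contribute 10^(80/10) + 10^(74/10) = 1.251e+08, i.e. 80.97 dB(A).
The limit corresponds to 10^(85/10) = 3.162e+08; subtracting the fixed part leaves 1.911e+08 for the hydraulic press, i.e. 82.81 dB(A).
Required insertion loss = 100 − 82.81 = 17.19 dB.

17.2 dB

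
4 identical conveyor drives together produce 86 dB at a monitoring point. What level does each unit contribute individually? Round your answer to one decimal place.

For N identical incoherent sources L_total = L₁ + 10·log₁₀ N, so L₁ = 86 − 10·log₁₀(4) = 86 − 6.021.

80.0 dB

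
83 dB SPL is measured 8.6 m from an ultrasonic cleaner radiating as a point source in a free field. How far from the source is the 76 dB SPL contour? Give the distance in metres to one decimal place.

19.3 m

The 7.0 dB drop corresponds to a distance ratio of 10^(7.0/20) for a point source.
r₂ = 8.6·10^((83−76)/20) = 8.6·10^(7.0/20) = 19.25 m.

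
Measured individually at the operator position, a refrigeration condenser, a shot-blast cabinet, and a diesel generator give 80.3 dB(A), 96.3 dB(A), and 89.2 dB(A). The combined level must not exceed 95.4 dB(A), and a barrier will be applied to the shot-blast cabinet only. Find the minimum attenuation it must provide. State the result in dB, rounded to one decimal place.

2.3 dB

Everything except the shot-blast cabinet sums to 10^(80.3/10) + 10^(89.2/10) = 9.389e+08 in linear terms, 89.73 dB(A).
The limit corresponds to 10^(95.4/10) = 3.467e+09; subtracting the fixed part leaves 2.528e+09 for the shot-blast cabinet, i.e. 94.03 dB(A).
Required insertion loss = 96.3 − 94.03 = 2.27 dB.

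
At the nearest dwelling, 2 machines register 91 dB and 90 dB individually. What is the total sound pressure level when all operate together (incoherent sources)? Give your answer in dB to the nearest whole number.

94 dB

Incoherent sources combine by intensity addition: L_total = 10·log₁₀(Σ 10^(L_i/10)).
Σ 10^(L/10) = 10^(91/10) + 10^(90/10) = 2.259e+09.
L_total = 10·log₁₀(2.259e+09) = 93.54 dB.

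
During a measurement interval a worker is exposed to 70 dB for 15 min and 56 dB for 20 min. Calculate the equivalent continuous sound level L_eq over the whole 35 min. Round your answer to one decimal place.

66.5 dB

The energy average is taken in the linear domain: L_eq = 10·log₁₀[(Σ tᵢ·10^(Lᵢ/10))/T], T = 35 min.
Σ tᵢ·10^(Lᵢ/10) = 15·10^(70/10) + 20·10^(56/10) = 1.580e+08.
L_eq = 10·log₁₀(1.580e+08/35) = 66.54 dB.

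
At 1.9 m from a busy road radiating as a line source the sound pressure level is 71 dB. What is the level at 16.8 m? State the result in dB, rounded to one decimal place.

Line-source attenuation: ΔL = 10·log₁₀(r₂/r₁) = 10·log₁₀(16.8/1.9) = 9.466 dB.
L₂ = 71 − 10·log₁₀(16.8/1.9) = 71 − 9.466 = 61.53 dB.

61.5 dB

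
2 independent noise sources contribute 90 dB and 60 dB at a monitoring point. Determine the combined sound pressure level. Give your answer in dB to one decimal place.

90.0 dB

Incoherent sources combine by intensity addition: L_total = 10·log₁₀(Σ 10^(L_i/10)).
Σ 10^(L/10) = 10^(90/10) + 10^(60/10) = 1.001e+09.
L_total = 10·log₁₀(1.001e+09) = 90.00 dB.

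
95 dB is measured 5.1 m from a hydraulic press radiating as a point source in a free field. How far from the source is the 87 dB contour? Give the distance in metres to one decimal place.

12.8 m

For a point source L₁ − L₂ = 20·log₁₀(r₂/r₁), so r₂ = r₁·10^((L₁−L₂)/20).
r₂ = 5.1·10^((95−87)/20) = 5.1·10^(8.0/20) = 12.81 m.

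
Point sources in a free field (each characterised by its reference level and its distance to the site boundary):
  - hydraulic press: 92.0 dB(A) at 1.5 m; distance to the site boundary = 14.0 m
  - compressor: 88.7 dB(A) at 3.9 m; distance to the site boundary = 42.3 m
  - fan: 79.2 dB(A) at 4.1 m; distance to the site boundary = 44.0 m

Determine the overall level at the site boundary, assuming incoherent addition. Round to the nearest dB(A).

74 dB(A)

Apply inverse-square spreading to bring every level to the receiver, then sum 10^(L/10).
hydraulic press: 92.0 − 20·log₁₀(14.0/1.5) = 92.0 − 19.40 = 72.60 dB(A).
compressor: 88.7 − 20·log₁₀(42.3/3.9) = 88.7 − 20.71 = 67.99 dB(A).
fan: 79.2 − 20·log₁₀(44.0/4.1) = 79.2 − 20.61 = 58.59 dB(A).
Σ 10^(L/10) = 2.522e+07 → L_total = 10·log₁₀(2.522e+07) = 74.02 dB(A).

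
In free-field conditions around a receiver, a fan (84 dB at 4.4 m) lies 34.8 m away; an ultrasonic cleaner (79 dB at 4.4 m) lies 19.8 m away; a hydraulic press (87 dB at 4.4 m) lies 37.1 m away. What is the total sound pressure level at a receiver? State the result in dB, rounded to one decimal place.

Propagate each source to the receiver with L = L_ref − 20·log₁₀(r/r_ref), then add intensities.
fan: 84 − 20·log₁₀(34.8/4.4) = 84 − 17.96 = 66.04 dB.
ultrasonic cleaner: 79 − 20·log₁₀(19.8/4.4) = 79 − 13.06 = 65.94 dB.
hydraulic press: 87 − 20·log₁₀(37.1/4.4) = 87 − 18.52 = 68.48 dB.
Σ 10^(L/10) = 1.499e+07 → L_total = 10·log₁₀(1.499e+07) = 71.76 dB.

71.8 dB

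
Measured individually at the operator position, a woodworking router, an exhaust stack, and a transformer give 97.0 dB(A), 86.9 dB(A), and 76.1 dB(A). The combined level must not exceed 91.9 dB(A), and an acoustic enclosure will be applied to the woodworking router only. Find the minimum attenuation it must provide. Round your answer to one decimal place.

Everything except the woodworking router sums to 10^(86.9/10) + 10^(76.1/10) = 5.305e+08 in linear terms, 87.25 dB(A).
To meet 91.9 dB(A) overall, the treated woodworking router may contribute at most 10^(91.9/10) − 5.305e+08 = 1.018e+09, i.e. 90.08 dB(A).
Required insertion loss = 97.0 − 90.08 = 6.92 dB.

6.9 dB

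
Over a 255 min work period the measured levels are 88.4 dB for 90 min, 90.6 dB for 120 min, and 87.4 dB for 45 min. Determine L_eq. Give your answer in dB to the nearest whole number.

L_eq = 10·log₁₀[(1/T)·Σ tᵢ·10^(Lᵢ/10)] with T = 255 min.
Σ tᵢ·10^(Lᵢ/10) = 90·10^(88.4/10) + 120·10^(90.6/10) + 45·10^(87.4/10) = 2.248e+11.
L_eq = 10·log₁₀(2.248e+11/255) = 89.45 dB.

89 dB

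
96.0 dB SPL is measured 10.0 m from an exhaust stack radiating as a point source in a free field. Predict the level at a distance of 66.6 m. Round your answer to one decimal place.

Point-source attenuation: ΔL = 20·log₁₀(r₂/r₁) = 20·log₁₀(66.6/10.0) = 16.469 dB.
L₂ = 96.0 − 20·log₁₀(66.6/10.0) = 96.0 − 16.469 = 79.53 dB SPL.

79.5 dB SPL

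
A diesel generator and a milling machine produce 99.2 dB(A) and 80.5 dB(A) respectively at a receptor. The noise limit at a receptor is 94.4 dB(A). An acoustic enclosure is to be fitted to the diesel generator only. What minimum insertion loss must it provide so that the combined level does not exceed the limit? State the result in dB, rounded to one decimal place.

Fixed contribution from the other source: Σ 10^(L/10) = 10^(80.5/10) = 1.122e+08 (80.50 dB(A)).
To meet 94.4 dB(A) overall, the treated diesel generator may contribute at most 10^(94.4/10) − 1.122e+08 = 2.642e+09, i.e. 94.22 dB(A).
So the diesel generator must be reduced from 99.2 to 94.22 dB(A): IL = 4.98 dB.

5.0 dB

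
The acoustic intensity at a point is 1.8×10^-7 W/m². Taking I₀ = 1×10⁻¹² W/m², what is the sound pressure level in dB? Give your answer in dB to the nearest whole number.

53 dB

L = 10·log₁₀(I/I₀) = 10·log₁₀(1.8×10^-7/10⁻¹²) = 10·log₁₀(1.8×10^5).
L = 10·(0.2553 + 5) = 52.55 dB.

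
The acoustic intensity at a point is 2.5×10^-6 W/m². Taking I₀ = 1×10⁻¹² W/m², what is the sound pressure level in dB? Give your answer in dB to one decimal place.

64.0 dB

Dividing by I₀ shifts the exponent by 12: I/I₀ = 2.5×10^6.
L = 10·(0.3979 + 6) = 63.98 dB.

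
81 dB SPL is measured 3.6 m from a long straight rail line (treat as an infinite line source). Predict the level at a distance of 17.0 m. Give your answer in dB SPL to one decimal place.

Line-source attenuation: ΔL = 10·log₁₀(r₂/r₁) = 10·log₁₀(17.0/3.6) = 6.741 dB.
L₂ = 81 − 10·log₁₀(17.0/3.6) = 81 − 6.741 = 74.26 dB SPL.

74.3 dB SPL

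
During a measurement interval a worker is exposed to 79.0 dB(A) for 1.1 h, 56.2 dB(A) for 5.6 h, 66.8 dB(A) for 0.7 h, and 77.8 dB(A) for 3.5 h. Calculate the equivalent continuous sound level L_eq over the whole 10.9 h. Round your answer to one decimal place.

74.5 dB(A)

Weight each interval's intensity by its duration and average over T = 10.9 h:
Σ tᵢ·10^(Lᵢ/10) = 1.1·10^(79.0/10) + 5.6·10^(56.2/10) + 0.7·10^(66.8/10) + 3.5·10^(77.8/10) = 3.040e+08.
L_eq = 10·log₁₀(3.040e+08/10.9) = 74.45 dB(A).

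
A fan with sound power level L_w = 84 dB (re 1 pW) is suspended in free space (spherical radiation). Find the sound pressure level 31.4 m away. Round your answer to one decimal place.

43.1 dB

The power spreads over a sphere of area 4π·r², so L_p = L_w − 10·log₁₀(4π·r²).
4π·r² = 1.239e+04 m², 10·log₁₀ of that is 40.931 dB.
L_p = 84 − 40.931 = 43.07 dB.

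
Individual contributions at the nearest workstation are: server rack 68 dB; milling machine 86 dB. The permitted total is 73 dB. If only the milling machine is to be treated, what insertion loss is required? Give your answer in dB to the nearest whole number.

15 dB

Fixed contribution from the other source: Σ 10^(L/10) = 10^(68/10) = 6.310e+06 (68.00 dB).
To meet 73 dB overall, the treated milling machine may contribute at most 10^(73/10) − 6.310e+06 = 1.364e+07, i.e. 71.35 dB.
So the milling machine must be reduced from 86 to 71.35 dB: IL = 14.65 dB.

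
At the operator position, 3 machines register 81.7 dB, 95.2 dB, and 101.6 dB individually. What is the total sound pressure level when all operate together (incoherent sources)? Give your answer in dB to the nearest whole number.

103 dB

For uncorrelated sources the intensities add, so convert each level to linear form, sum, and take 10·log₁₀ of the total.
Σ 10^(L/10) = 10^(81.7/10) + 10^(95.2/10) + 10^(101.6/10) = 1.791e+10.
L_total = 10·log₁₀(1.791e+10) = 102.53 dB.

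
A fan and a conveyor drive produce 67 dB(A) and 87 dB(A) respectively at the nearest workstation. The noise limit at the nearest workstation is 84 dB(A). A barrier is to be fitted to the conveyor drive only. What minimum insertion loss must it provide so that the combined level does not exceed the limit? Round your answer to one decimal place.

Everything except the conveyor drive sums to 10^(67/10) = 5.012e+06 in linear terms, 67.00 dB(A).
The limit corresponds to 10^(84/10) = 2.512e+08; subtracting the fixed part leaves 2.462e+08 for the conveyor drive, i.e. 83.91 dB(A).
So the conveyor drive must be reduced from 87 to 83.91 dB(A): IL = 3.09 dB.

3.1 dB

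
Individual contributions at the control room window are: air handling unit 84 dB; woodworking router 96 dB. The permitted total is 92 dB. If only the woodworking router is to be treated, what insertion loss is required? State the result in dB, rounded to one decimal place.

The untreated sources together contribute 10^(84/10) = 2.512e+08, i.e. 84.00 dB.
The limit corresponds to 10^(92/10) = 1.585e+09; subtracting the fixed part leaves 1.334e+09 for the woodworking router, i.e. 91.25 dB.
So the woodworking router must be reduced from 96 to 91.25 dB: IL = 4.75 dB.

4.7 dB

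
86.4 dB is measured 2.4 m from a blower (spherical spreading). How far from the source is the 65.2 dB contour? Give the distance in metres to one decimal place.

The 21.2 dB drop corresponds to a distance ratio of 10^(21.2/20) for a point source.
r₂ = 2.4·10^((86.4−65.2)/20) = 2.4·10^(21.2/20) = 27.56 m.

27.6 m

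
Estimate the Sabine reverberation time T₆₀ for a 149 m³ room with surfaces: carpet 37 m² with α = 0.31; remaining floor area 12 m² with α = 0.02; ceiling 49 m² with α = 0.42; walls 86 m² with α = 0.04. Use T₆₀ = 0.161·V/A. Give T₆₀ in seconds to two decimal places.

0.67 s

A = Σ Sᵢαᵢ = 37·0.31 + 12·0.02 + 49·0.42 + 86·0.04 = 35.73 m².
T₆₀ = 0.161·V/A = 0.161·149/35.73 = 0.671 s.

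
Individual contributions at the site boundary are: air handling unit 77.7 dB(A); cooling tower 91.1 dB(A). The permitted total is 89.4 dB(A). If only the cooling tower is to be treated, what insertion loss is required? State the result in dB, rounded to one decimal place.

2.0 dB

Everything except the cooling tower sums to 10^(77.7/10) = 5.888e+07 in linear terms, 77.70 dB(A).
The limit corresponds to 10^(89.4/10) = 8.710e+08; subtracting the fixed part leaves 8.121e+08 for the cooling tower, i.e. 89.10 dB(A).
So the cooling tower must be reduced from 91.1 to 89.10 dB(A): IL = 2.00 dB.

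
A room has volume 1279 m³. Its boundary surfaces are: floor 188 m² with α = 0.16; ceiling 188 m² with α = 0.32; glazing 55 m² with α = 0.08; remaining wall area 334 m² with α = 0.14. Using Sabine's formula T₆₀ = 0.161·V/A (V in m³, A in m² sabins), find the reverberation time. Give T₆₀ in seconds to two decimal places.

1.46 s

A = Σ Sᵢαᵢ = 188·0.16 + 188·0.32 + 55·0.08 + 334·0.14 = 141.40 m².
T₆₀ = 0.161·V/A = 0.161·1279/141.40 = 1.456 s.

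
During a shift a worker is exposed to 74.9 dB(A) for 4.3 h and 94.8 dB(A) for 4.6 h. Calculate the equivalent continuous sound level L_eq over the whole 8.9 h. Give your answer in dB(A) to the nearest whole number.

Weight each interval's intensity by its duration and average over T = 8.9 h:
Σ tᵢ·10^(Lᵢ/10) = 4.3·10^(74.9/10) + 4.6·10^(94.8/10) = 1.402e+10.
L_eq = 10·log₁₀(1.402e+10/8.9) = 91.98 dB(A).

92 dB(A)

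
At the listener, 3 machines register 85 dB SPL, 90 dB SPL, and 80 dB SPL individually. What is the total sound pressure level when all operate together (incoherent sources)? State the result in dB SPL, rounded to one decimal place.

For uncorrelated sources the intensities add, so convert each level to linear form, sum, and take 10·log₁₀ of the total.
Σ 10^(L/10) = 10^(85/10) + 10^(90/10) + 10^(80/10) = 1.416e+09.
L_total = 10·log₁₀(1.416e+09) = 91.51 dB SPL.

91.5 dB SPL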